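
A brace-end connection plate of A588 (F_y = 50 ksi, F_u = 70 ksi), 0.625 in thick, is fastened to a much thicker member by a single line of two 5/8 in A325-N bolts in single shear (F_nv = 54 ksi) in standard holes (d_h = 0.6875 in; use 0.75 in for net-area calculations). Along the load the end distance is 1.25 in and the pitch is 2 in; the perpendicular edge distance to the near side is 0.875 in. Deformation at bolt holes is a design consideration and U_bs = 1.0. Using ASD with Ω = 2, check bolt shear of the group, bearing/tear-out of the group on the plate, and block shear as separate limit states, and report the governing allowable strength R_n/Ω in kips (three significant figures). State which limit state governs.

Bolt shear: A_b = π·0.625²/4 = 0.3068 in²; R_n = 54 × 0.3068 × 2 × 1 = 33.13 kips → 33.13 / 2 = 16.6 kips.
Bearing: edge l_c = 0.9062, r_n = 47.58 kips; interior l_c = 1.312, r_n = 65.62 kips; R_n = 47.58 + 1·65.62 = 113.2 kips → 56.6 kips.
Block shear: A_gv = 2.031, A_nv = 1.328, A_nt = 0.3125 in²; R_n = min(0.6F_uA_nv, 0.6F_yA_gv) + U_bs·F_u·A_nt = 77.66 kips → 38.8 kips.
Bolt shear governs: 16.6 kips.

16.6 kips (bolt shear governs)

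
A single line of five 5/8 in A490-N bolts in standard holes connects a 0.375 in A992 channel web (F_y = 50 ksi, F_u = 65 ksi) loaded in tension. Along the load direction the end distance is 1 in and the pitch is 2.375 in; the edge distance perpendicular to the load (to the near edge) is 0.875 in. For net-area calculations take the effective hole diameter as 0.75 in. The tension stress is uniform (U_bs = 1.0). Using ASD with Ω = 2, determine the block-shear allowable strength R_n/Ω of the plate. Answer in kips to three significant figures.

58.2 kips

Shear plane L_v = 1 + 4·2.375 = 10.5 in; A_gv = 10.5 × 0.375 = 3.938 in².
A_nv = (10.5 − 4.5·0.75) × 0.375 = 2.672 in².
A_nt = (0.875 − 0.5·0.75) × 0.375 = 0.1875 in².
0.6 F_u A_nv = 104.2 kips; 0.6 F_y A_gv = 118.1 kips → shear rupture governs the shear term.
R_n = 104.2 + 1.0 × 65 × 0.1875 = 116.4 kips.
Allowable strength R_n/Ω = 116.4 / 2 = 58.2 kips.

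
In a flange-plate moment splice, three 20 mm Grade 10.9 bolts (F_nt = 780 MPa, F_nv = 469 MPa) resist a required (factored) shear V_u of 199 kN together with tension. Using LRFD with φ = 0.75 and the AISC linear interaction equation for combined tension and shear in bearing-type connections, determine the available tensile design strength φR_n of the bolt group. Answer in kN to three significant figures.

386 kN

A_b = π·20²/4 = 314.2 mm²; f_rv = 199 × 1000 / (3 × 314.2) = 211.1 MPa.
F'_nt = 1.3 F_nt − (F_nt / φF_nv) f_rv = 1.3·780 − (780/(0.75·469))·211.1 = 545.8 MPa, capped at F_nt → F'_nt = 545.8 MPa.
R_n = F'_nt · A_b · n = 545.8 × 314.2 × 3 / 1000 = 514.4 kN.
Design strength φR_n = 0.75 × 514.4 = 386 kN.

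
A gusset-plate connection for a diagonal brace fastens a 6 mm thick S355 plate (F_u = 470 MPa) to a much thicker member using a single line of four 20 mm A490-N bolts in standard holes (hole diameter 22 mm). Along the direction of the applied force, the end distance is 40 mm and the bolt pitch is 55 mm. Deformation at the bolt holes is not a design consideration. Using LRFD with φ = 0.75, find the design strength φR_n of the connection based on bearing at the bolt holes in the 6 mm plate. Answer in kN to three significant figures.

Per bolt r_n = 1.5 l_c t F_u ≤ 3.0 d t F_u; upper limit = 3.0 × 20 × 6 × 470 / 1000 = 169.2 kN.
Edge bolt: l_c = 40 − 22/2 = 29 mm → 1.5 × 29 × 6 × 470 / 1000 = 122.7 → r_n = 122.7 kN.
Interior bolts: l_c = 55 − 22 = 33 mm → 1.5 × 33 × 6 × 470 / 1000 = 139.6 → r_n = 139.6 kN.
R_n = 1 × 122.7 + 3 × 139.6 = 541.4 kN.
Design strength φR_n = 0.75 × 541.4 = 406 kN.

406 kN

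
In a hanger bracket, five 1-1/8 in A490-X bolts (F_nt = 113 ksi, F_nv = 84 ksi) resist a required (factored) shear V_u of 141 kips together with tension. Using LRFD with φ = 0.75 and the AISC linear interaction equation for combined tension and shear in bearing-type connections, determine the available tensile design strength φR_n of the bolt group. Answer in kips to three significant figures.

A_b = π·1.125²/4 = 0.994 in²; f_rv = 141 / (5 × 0.994) = 28.37 ksi.
F'_nt = 1.3 F_nt − (F_nt / φF_nv) f_rv = 1.3·113 − (113/(0.75·84))·28.37 = 96.01 ksi, capped at F_nt → F'_nt = 96.01 ksi.
R_n = F'_nt · A_b · n = 96.01 × 0.994 × 5 = 477.2 kips.
Design strength φR_n = 0.75 × 477.2 = 358 kips.

358 kips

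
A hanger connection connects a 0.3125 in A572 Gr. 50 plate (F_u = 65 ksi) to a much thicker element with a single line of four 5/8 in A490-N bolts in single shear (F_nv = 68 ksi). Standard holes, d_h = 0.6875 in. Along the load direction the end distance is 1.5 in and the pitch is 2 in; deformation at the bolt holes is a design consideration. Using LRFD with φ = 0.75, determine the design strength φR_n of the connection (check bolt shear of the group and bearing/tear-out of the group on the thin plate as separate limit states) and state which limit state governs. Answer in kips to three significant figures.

Bolt shear: A_b = π·0.625²/4 = 0.3068 in²; R_n = 68 × 0.3068 × 4 × 1 = 83.45 kips → 0.75 × 83.45 = 62.6 kips.
Bearing (1.2 l_c t F_u ≤ 2.4 d t F_u): upper limit = 2.4·0.625·0.3125·65 = 30.47 kips.
  Edge l_c = 1.5 − 0.6875/2 = 1.156 → r_n = 28.18 kips; interior l_c = 2 − 0.6875 = 1.312 → r_n = 30.47 kips.
  R_n,bearing = 1·28.18 + 3·30.47 = 119.6 kips → 0.75 × 119.6 = 89.7 kips.
Bolt shear governs: 62.6 kips.

62.6 kips (bolt shear governs)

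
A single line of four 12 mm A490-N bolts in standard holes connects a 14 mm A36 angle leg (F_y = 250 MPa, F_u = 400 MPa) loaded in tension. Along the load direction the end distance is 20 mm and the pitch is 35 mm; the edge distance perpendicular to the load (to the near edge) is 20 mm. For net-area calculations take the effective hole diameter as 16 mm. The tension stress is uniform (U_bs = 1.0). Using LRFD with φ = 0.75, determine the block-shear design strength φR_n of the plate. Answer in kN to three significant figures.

Shear plane L_v = 20 + 3·35 = 125 mm; A_gv = 125 × 14 = 1750 mm².
A_nv = (125 − 3.5·16) × 14 = 966 mm².
A_nt = (20 − 0.5·16) × 14 = 168 mm².
0.6 F_u A_nv = 231.8 kN; 0.6 F_y A_gv = 262.5 kN → shear rupture governs the shear term.
R_n = 231.8 + 1.0 × 400 × 168 / 1000 = 299 kN.
Design strength φR_n = 0.75 × 299 = 224 kN.

224 kN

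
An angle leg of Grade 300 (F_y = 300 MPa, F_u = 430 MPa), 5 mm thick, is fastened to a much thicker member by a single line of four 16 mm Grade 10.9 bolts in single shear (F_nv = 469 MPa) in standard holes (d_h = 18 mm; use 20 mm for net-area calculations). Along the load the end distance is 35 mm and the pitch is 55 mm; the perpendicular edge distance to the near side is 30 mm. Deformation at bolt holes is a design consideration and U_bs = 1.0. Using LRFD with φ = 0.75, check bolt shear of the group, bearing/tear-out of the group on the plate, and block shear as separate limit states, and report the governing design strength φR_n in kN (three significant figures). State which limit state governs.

Bolt shear: A_b = π·16²/4 = 201.1 mm²; R_n = 469 × 201.1 × 4 × 1 / 1000 = 377.2 kN → 0.75 × 377.2 = 283 kN.
Bearing: edge l_c = 26, r_n = 67.08 kN; interior l_c = 37, r_n = 82.56 kN; R_n = 67.08 + 3·82.56 = 314.8 kN → 236 kN.
Block shear: A_gv = 1000, A_nv = 650, A_nt = 100 mm²; R_n = min(0.6F_uA_nv, 0.6F_yA_gv) + U_bs·F_u·A_nt = 210.7 kN → 158 kN.
Block shear governs: 158 kN.

158 kN (block shear governs)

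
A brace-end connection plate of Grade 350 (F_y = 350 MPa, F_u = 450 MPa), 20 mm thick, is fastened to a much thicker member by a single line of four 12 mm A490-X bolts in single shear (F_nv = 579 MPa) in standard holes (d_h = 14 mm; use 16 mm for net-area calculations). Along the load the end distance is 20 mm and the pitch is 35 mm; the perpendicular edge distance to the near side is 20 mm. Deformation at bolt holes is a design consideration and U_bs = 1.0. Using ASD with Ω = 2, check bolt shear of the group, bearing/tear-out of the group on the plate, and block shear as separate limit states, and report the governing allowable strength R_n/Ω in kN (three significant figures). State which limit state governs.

Bolt shear: A_b = π·12²/4 = 113.1 mm²; R_n = 579 × 113.1 × 4 × 1 / 1000 = 261.9 kN → 261.9 / 2 = 131 kN.
Bearing: edge l_c = 13, r_n = 140.4 kN; interior l_c = 21, r_n = 226.8 kN; R_n = 140.4 + 3·226.8 = 820.8 kN → 410 kN.
Block shear: A_gv = 2500, A_nv = 1380, A_nt = 240 mm²; R_n = min(0.6F_uA_nv, 0.6F_yA_gv) + U_bs·F_u·A_nt = 480.6 kN → 240 kN.
Bolt shear governs: 131 kN.

131 kN (bolt shear governs)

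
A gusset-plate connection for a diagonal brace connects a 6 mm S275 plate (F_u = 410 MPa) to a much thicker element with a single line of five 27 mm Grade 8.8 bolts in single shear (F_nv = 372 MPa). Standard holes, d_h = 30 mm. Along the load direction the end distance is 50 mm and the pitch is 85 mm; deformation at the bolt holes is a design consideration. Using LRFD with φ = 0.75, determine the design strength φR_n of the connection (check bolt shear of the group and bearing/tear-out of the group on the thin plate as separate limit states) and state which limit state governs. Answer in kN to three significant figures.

Bolt shear: A_b = π·27²/4 = 572.6 mm²; R_n = 372 × 572.6 × 5 × 1 / 1000 = 1065 kN → 0.75 × 1065 = 799 kN.
Bearing (1.2 l_c t F_u ≤ 2.4 d t F_u): upper limit = 2.4·27·6·410 / 1000 = 159.4 kN.
  Edge l_c = 50 − 30/2 = 35 → r_n = 103.3 kN; interior l_c = 85 − 30 = 55 → r_n = 159.4 kN.
  R_n,bearing = 1·103.3 + 4·159.4 = 741 kN → 0.75 × 741 = 556 kN.
Bearing governs: 556 kN.

556 kN (bearing governs)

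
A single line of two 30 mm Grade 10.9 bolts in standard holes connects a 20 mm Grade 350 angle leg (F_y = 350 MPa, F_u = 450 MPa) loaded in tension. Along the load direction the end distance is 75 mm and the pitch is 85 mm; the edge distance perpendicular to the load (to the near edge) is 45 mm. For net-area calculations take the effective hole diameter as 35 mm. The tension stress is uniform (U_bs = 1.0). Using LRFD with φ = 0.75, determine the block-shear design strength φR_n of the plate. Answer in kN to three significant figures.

Shear plane L_v = 75 + 1·85 = 160 mm; A_gv = 160 × 20 = 3200 mm².
A_nv = (160 − 1.5·35) × 20 = 2150 mm².
A_nt = (45 − 0.5·35) × 20 = 550 mm².
0.6 F_u A_nv = 580.5 kN; 0.6 F_y A_gv = 672 kN → shear rupture governs the shear term.
R_n = 580.5 + 1.0 × 450 × 550 / 1000 = 828 kN.
Design strength φR_n = 0.75 × 828 = 621 kN.

621 kN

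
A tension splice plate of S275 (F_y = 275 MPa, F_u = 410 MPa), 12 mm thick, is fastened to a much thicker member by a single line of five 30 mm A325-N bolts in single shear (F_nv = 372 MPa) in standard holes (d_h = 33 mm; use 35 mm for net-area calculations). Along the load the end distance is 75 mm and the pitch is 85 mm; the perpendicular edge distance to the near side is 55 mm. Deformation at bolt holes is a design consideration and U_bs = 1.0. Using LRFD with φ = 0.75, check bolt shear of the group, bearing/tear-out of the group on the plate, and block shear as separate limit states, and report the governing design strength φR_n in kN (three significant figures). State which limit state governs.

708 kN (block shear governs)

Bolt shear: A_b = π·30²/4 = 706.9 mm²; R_n = 372 × 706.9 × 5 × 1 / 1000 = 1315 kN → 0.75 × 1315 = 986 kN.
Bearing: edge l_c = 58.5, r_n = 345.4 kN; interior l_c = 52, r_n = 307 kN; R_n = 345.4 + 4·307 = 1573 kN → 1180 kN.
Block shear: A_gv = 4980, A_nv = 3090, A_nt = 450 mm²; R_n = min(0.6F_uA_nv, 0.6F_yA_gv) + U_bs·F_u·A_nt = 944.6 kN → 708 kN.
Block shear governs: 708 kN.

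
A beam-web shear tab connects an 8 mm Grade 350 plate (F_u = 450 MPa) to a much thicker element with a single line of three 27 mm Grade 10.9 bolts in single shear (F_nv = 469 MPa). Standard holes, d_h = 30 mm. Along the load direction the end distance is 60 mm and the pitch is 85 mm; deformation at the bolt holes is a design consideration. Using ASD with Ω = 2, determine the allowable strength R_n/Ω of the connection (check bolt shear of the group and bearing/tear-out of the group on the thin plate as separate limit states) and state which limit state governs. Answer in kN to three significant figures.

Bolt shear: A_b = π·27²/4 = 572.6 mm²; R_n = 469 × 572.6 × 3 × 1 / 1000 = 805.6 kN → 805.6 / 2 = 403 kN.
Bearing (1.2 l_c t F_u ≤ 2.4 d t F_u): upper limit = 2.4·27·8·450 / 1000 = 233.3 kN.
  Edge l_c = 60 − 30/2 = 45 → r_n = 194.4 kN; interior l_c = 85 − 30 = 55 → r_n = 233.3 kN.
  R_n,bearing = 1·194.4 + 2·233.3 = 661 kN → 661 / 2 = 330 kN.
Bearing governs: 330 kN.

330 kN (bearing governs)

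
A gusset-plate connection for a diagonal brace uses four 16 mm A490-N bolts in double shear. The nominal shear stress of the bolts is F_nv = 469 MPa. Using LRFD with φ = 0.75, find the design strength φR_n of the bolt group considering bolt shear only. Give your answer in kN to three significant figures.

566 kN

A_b = π × 16² / 4 = 201.1 mm².
R_n = F_nv · A_b · n · n_s = 469 × 201.1 × 4 × 2 / 1000 = 754.4 kN.
Design strength φR_n = 0.75 × 754.4 = 566 kN.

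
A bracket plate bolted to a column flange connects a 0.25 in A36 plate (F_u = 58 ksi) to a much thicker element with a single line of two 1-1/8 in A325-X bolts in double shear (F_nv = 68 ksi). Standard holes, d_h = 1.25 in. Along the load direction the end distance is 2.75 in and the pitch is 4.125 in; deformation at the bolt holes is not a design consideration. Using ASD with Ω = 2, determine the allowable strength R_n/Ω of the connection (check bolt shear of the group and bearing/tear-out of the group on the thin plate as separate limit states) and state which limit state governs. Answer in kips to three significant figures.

47.6 kips (bearing governs)

Bolt shear: A_b = π·1.125²/4 = 0.994 in²; R_n = 68 × 0.994 × 2 × 2 = 270.4 kips → 270.4 / 2 = 135 kips.
Bearing (1.5 l_c t F_u ≤ 3.0 d t F_u): upper limit = 3.0·1.125·0.25·58 = 48.94 kips.
  Edge l_c = 2.75 − 1.25/2 = 2.125 → r_n = 46.22 kips; interior l_c = 4.125 − 1.25 = 2.875 → r_n = 48.94 kips.
  R_n,bearing = 1·46.22 + 1·48.94 = 95.16 kips → 95.16 / 2 = 47.6 kips.
Bearing governs: 47.6 kips.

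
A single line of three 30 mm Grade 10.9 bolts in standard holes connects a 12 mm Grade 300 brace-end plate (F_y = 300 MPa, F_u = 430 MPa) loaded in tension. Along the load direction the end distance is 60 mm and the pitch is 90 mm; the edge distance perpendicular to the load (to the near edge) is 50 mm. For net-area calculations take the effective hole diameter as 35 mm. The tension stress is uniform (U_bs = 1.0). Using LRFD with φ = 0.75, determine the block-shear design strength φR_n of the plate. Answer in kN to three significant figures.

Shear plane L_v = 60 + 2·90 = 240 mm; A_gv = 240 × 12 = 2880 mm².
A_nv = (240 − 2.5·35) × 12 = 1830 mm².
A_nt = (50 − 0.5·35) × 12 = 390 mm².
0.6 F_u A_nv = 472.1 kN; 0.6 F_y A_gv = 518.4 kN → shear rupture governs the shear term.
R_n = 472.1 + 1.0 × 430 × 390 / 1000 = 639.8 kN.
Design strength φR_n = 0.75 × 639.8 = 480 kN.

480 kN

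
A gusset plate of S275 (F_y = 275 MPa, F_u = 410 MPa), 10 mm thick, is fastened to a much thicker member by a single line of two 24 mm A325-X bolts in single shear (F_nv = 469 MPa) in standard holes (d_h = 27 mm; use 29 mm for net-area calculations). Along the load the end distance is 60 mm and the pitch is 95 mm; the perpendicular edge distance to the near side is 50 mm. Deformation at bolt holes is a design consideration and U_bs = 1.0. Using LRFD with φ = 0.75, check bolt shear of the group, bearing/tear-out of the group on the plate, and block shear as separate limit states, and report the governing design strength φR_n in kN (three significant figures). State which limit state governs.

301 kN (block shear governs)

Bolt shear: A_b = π·24²/4 = 452.4 mm²; R_n = 469 × 452.4 × 2 × 1 / 1000 = 424.3 kN → 0.75 × 424.3 = 318 kN.
Bearing: edge l_c = 46.5, r_n = 228.8 kN; interior l_c = 68, r_n = 236.2 kN; R_n = 228.8 + 1·236.2 = 464.9 kN → 349 kN.
Block shear: A_gv = 1550, A_nv = 1115, A_nt = 355 mm²; R_n = min(0.6F_uA_nv, 0.6F_yA_gv) + U_bs·F_u·A_nt = 401.3 kN → 301 kN.
Block shear governs: 301 kN.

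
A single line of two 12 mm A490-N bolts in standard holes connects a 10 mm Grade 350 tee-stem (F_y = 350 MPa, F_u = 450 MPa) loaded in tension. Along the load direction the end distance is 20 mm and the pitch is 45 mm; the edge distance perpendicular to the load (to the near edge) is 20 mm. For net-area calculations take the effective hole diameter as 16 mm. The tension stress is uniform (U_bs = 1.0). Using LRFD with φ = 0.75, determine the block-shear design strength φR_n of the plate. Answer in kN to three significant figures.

Shear plane L_v = 20 + 1·45 = 65 mm; A_gv = 65 × 10 = 650 mm².
A_nv = (65 − 1.5·16) × 10 = 410 mm².
A_nt = (20 − 0.5·16) × 10 = 120 mm².
0.6 F_u A_nv = 110.7 kN; 0.6 F_y A_gv = 136.5 kN → shear rupture governs the shear term.
R_n = 110.7 + 1.0 × 450 × 120 / 1000 = 164.7 kN.
Design strength φR_n = 0.75 × 164.7 = 124 kN.

124 kN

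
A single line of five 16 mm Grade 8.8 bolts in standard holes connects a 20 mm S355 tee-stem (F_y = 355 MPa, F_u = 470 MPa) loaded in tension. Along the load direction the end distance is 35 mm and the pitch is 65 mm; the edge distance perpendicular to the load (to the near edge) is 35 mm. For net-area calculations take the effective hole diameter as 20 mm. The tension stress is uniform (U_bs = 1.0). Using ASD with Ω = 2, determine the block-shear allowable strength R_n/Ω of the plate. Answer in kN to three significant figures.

696 kN

Shear plane L_v = 35 + 4·65 = 295 mm; A_gv = 295 × 20 = 5900 mm².
A_nv = (295 − 4.5·20) × 20 = 4100 mm².
A_nt = (35 − 0.5·20) × 20 = 500 mm².
0.6 F_u A_nv = 1156 kN; 0.6 F_y A_gv = 1257 kN → shear rupture governs the shear term.
R_n = 1156 + 1.0 × 470 × 500 / 1000 = 1391 kN.
Allowable strength R_n/Ω = 1391 / 2 = 696 kN.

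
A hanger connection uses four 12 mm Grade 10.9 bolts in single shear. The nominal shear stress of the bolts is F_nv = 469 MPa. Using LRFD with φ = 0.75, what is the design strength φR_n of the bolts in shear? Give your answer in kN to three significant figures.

A_b = π × 12² / 4 = 113.1 mm².
R_n = F_nv · A_b · n · n_s = 469 × 113.1 × 4 × 1 / 1000 = 212.2 kN.
Design strength φR_n = 0.75 × 212.2 = 159 kN.

159 kN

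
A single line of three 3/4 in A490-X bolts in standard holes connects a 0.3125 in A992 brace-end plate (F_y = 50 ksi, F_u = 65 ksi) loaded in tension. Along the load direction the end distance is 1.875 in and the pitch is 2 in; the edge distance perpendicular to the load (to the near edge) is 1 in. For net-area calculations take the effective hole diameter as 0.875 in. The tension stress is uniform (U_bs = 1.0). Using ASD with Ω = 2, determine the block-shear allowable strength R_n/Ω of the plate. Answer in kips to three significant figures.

28.2 kips

Shear plane L_v = 1.875 + 2·2 = 5.875 in; A_gv = 5.875 × 0.3125 = 1.836 in².
A_nv = (5.875 − 2.5·0.875) × 0.3125 = 1.152 in².
A_nt = (1 − 0.5·0.875) × 0.3125 = 0.1758 in².
0.6 F_u A_nv = 44.94 kips; 0.6 F_y A_gv = 55.08 kips → shear rupture governs the shear term.
R_n = 44.94 + 1.0 × 65 × 0.1758 = 56.37 kips.
Allowable strength R_n/Ω = 56.37 / 2 = 28.2 kips.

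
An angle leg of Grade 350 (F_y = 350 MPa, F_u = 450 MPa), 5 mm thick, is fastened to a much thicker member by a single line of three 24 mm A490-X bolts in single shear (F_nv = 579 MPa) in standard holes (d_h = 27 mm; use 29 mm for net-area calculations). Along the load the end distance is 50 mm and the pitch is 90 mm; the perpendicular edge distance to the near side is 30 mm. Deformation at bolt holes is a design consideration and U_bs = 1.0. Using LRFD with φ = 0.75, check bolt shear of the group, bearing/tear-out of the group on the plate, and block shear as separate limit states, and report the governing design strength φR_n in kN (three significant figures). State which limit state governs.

186 kN (block shear governs)

Bolt shear: A_b = π·24²/4 = 452.4 mm²; R_n = 579 × 452.4 × 3 × 1 / 1000 = 785.8 kN → 0.75 × 785.8 = 589 kN.
Bearing: edge l_c = 36.5, r_n = 98.55 kN; interior l_c = 63, r_n = 129.6 kN; R_n = 98.55 + 2·129.6 = 357.8 kN → 268 kN.
Block shear: A_gv = 1150, A_nv = 787.5, A_nt = 77.5 mm²; R_n = min(0.6F_uA_nv, 0.6F_yA_gv) + U_bs·F_u·A_nt = 247.5 kN → 186 kN.
Block shear governs: 186 kN.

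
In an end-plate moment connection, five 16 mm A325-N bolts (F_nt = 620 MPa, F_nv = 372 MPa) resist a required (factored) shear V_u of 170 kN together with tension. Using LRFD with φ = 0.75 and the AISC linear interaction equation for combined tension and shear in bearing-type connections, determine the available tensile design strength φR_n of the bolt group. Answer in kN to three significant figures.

A_b = π·16²/4 = 201.1 mm²; f_rv = 170 × 1000 / (5 × 201.1) = 169.1 MPa.
F'_nt = 1.3 F_nt − (F_nt / φF_nv) f_rv = 1.3·620 − (620/(0.75·372))·169.1 = 430.2 MPa, capped at F_nt → F'_nt = 430.2 MPa.
R_n = F'_nt · A_b · n = 430.2 × 201.1 × 5 / 1000 = 432.5 kN.
Design strength φR_n = 0.75 × 432.5 = 324 kN.

324 kN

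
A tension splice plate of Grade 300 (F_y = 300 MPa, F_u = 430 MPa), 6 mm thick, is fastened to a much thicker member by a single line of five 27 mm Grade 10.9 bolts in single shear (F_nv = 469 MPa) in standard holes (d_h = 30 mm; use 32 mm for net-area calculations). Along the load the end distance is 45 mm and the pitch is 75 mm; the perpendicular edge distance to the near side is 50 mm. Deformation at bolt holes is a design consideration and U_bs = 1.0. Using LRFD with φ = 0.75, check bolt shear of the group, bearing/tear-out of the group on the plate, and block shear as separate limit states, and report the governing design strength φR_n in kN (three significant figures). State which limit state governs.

299 kN (block shear governs)

Bolt shear: A_b = π·27²/4 = 572.6 mm²; R_n = 469 × 572.6 × 5 × 1 / 1000 = 1343 kN → 0.75 × 1343 = 1010 kN.
Bearing: edge l_c = 30, r_n = 92.88 kN; interior l_c = 45, r_n = 139.3 kN; R_n = 92.88 + 4·139.3 = 650.2 kN → 488 kN.
Block shear: A_gv = 2070, A_nv = 1206, A_nt = 204 mm²; R_n = min(0.6F_uA_nv, 0.6F_yA_gv) + U_bs·F_u·A_nt = 398.9 kN → 299 kN.
Block shear governs: 299 kN.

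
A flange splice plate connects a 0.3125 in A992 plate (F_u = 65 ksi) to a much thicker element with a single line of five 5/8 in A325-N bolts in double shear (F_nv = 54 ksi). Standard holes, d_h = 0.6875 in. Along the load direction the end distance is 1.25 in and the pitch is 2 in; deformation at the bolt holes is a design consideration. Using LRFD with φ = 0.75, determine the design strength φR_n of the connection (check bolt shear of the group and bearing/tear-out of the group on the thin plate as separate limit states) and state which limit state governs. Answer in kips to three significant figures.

Bolt shear: A_b = π·0.625²/4 = 0.3068 in²; R_n = 54 × 0.3068 × 5 × 2 = 165.7 kips → 0.75 × 165.7 = 124 kips.
Bearing (1.2 l_c t F_u ≤ 2.4 d t F_u): upper limit = 2.4·0.625·0.3125·65 = 30.47 kips.
  Edge l_c = 1.25 − 0.6875/2 = 0.9062 → r_n = 22.09 kips; interior l_c = 2 − 0.6875 = 1.312 → r_n = 30.47 kips.
  R_n,bearing = 1·22.09 + 4·30.47 = 144 kips → 0.75 × 144 = 108 kips.
Bearing governs: 108 kips.

108 kips (bearing governs)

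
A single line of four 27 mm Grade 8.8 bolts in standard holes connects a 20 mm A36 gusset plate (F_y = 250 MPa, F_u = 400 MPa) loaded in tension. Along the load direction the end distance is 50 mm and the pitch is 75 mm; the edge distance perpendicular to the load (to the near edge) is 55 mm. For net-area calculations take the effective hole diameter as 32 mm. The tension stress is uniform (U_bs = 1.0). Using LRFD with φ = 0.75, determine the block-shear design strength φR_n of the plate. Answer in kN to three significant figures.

821 kN

Shear plane L_v = 50 + 3·75 = 275 mm; A_gv = 275 × 20 = 5500 mm².
A_nv = (275 − 3.5·32) × 20 = 3260 mm².
A_nt = (55 − 0.5·32) × 20 = 780 mm².
0.6 F_u A_nv = 782.4 kN; 0.6 F_y A_gv = 825 kN → shear rupture governs the shear term.
R_n = 782.4 + 1.0 × 400 × 780 / 1000 = 1094 kN.
Design strength φR_n = 0.75 × 1094 = 821 kN.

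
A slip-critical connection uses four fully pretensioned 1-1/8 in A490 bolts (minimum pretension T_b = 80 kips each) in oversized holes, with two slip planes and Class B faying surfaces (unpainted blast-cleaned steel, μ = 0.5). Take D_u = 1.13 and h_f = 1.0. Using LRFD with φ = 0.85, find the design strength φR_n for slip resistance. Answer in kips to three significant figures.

307 kips

R_n = μ · D_u · h_f · T_b · n_s · n_b = 0.5 × 1.13 × 1.0 × 80 × 2 × 4 = 361.6 kips.
Design strength φR_n = 0.85 × 361.6 = 307 kips.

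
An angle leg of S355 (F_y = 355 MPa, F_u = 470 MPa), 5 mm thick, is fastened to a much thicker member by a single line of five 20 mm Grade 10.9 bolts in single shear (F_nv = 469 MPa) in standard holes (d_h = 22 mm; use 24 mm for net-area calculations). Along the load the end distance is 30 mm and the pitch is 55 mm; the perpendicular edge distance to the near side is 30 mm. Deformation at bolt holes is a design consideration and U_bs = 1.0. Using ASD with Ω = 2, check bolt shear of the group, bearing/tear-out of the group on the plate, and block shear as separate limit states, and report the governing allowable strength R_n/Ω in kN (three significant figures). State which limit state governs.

Bolt shear: A_b = π·20²/4 = 314.2 mm²; R_n = 469 × 314.2 × 5 × 1 / 1000 = 736.7 kN → 736.7 / 2 = 368 kN.
Bearing: edge l_c = 19, r_n = 53.58 kN; interior l_c = 33, r_n = 93.06 kN; R_n = 53.58 + 4·93.06 = 425.8 kN → 213 kN.
Block shear: A_gv = 1250, A_nv = 710, A_nt = 90 mm²; R_n = min(0.6F_uA_nv, 0.6F_yA_gv) + U_bs·F_u·A_nt = 242.5 kN → 121 kN.
Block shear governs: 121 kN.

121 kN (block shear governs)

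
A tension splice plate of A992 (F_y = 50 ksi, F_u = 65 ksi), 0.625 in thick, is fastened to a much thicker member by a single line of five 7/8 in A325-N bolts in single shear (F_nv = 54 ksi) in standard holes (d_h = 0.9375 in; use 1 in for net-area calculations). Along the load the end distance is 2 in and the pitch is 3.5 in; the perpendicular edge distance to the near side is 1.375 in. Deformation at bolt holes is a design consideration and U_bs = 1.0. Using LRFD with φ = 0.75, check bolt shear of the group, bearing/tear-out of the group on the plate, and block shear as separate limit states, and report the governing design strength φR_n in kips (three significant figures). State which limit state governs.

Bolt shear: A_b = π·0.875²/4 = 0.6013 in²; R_n = 54 × 0.6013 × 5 × 1 = 162.4 kips → 0.75 × 162.4 = 122 kips.
Bearing: edge l_c = 1.531, r_n = 74.65 kips; interior l_c = 2.562, r_n = 85.31 kips; R_n = 74.65 + 4·85.31 = 415.9 kips → 312 kips.
Block shear: A_gv = 10, A_nv = 7.188, A_nt = 0.5469 in²; R_n = min(0.6F_uA_nv, 0.6F_yA_gv) + U_bs·F_u·A_nt = 315.9 kips → 237 kips.
Bolt shear governs: 122 kips.

122 kips (bolt shear governs)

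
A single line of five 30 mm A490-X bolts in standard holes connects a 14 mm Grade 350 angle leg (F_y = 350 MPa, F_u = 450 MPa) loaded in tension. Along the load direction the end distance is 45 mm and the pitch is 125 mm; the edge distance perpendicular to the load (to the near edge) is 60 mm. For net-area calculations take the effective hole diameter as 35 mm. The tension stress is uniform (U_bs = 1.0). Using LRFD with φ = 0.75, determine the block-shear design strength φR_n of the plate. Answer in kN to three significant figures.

1300 kN

Shear plane L_v = 45 + 4·125 = 545 mm; A_gv = 545 × 14 = 7630 mm².
A_nv = (545 − 4.5·35) × 14 = 5425 mm².
A_nt = (60 − 0.5·35) × 14 = 595 mm².
0.6 F_u A_nv = 1465 kN; 0.6 F_y A_gv = 1602 kN → shear rupture governs the shear term.
R_n = 1465 + 1.0 × 450 × 595 / 1000 = 1732 kN.
Design strength φR_n = 0.75 × 1732 = 1300 kN.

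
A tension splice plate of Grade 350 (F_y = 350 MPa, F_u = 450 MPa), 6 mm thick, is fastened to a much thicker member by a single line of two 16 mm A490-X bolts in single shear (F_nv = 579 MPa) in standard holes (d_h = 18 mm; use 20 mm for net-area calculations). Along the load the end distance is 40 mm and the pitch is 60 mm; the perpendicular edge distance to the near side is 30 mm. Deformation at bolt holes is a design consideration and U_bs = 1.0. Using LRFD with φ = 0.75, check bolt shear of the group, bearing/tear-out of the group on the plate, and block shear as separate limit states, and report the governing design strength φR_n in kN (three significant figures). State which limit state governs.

Bolt shear: A_b = π·16²/4 = 201.1 mm²; R_n = 579 × 201.1 × 2 × 1 / 1000 = 232.8 kN → 0.75 × 232.8 = 175 kN.
Bearing: edge l_c = 31, r_n = 100.4 kN; interior l_c = 42, r_n = 103.7 kN; R_n = 100.4 + 1·103.7 = 204.1 kN → 153 kN.
Block shear: A_gv = 600, A_nv = 420, A_nt = 120 mm²; R_n = min(0.6F_uA_nv, 0.6F_yA_gv) + U_bs·F_u·A_nt = 167.4 kN → 126 kN.
Block shear governs: 126 kN.

126 kN (block shear governs)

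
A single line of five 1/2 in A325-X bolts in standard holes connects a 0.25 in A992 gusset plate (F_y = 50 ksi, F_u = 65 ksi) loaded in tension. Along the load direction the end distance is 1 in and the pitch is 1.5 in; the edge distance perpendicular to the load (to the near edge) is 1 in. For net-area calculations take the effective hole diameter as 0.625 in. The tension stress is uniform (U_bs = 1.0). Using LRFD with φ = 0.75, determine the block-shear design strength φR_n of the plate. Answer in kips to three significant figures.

Shear plane L_v = 1 + 4·1.5 = 7 in; A_gv = 7 × 0.25 = 1.75 in².
A_nv = (7 − 4.5·0.625) × 0.25 = 1.047 in².
A_nt = (1 − 0.5·0.625) × 0.25 = 0.1719 in².
0.6 F_u A_nv = 40.83 kips; 0.6 F_y A_gv = 52.5 kips → shear rupture governs the shear term.
R_n = 40.83 + 1.0 × 65 × 0.1719 = 52 kips.
Design strength φR_n = 0.75 × 52 = 39 kips.

39 kips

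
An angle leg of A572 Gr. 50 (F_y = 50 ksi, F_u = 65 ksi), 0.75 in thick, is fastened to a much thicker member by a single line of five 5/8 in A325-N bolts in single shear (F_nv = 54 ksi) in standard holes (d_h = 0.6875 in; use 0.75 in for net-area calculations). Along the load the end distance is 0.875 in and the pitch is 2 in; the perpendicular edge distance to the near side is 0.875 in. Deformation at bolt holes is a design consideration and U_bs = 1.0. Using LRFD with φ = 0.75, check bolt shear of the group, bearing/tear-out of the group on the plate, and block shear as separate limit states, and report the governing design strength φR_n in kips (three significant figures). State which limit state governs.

62.1 kips (bolt shear governs)

Bolt shear: A_b = π·0.625²/4 = 0.3068 in²; R_n = 54 × 0.3068 × 5 × 1 = 82.83 kips → 0.75 × 82.83 = 62.1 kips.
Bearing: edge l_c = 0.5312, r_n = 31.08 kips; interior l_c = 1.312, r_n = 73.12 kips; R_n = 31.08 + 4·73.12 = 323.6 kips → 243 kips.
Block shear: A_gv = 6.656, A_nv = 4.125, A_nt = 0.375 in²; R_n = min(0.6F_uA_nv, 0.6F_yA_gv) + U_bs·F_u·A_nt = 185.2 kips → 139 kips.
Bolt shear governs: 62.1 kips.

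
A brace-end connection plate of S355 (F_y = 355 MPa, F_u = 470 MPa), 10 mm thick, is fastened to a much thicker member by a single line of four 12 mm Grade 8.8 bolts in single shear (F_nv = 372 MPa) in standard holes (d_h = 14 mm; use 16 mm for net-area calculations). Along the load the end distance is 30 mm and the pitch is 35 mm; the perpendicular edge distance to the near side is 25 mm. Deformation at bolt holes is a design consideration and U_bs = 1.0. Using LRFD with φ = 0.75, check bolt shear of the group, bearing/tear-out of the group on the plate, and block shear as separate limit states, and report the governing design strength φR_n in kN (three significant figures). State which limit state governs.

126 kN (bolt shear governs)

Bolt shear: A_b = π·12²/4 = 113.1 mm²; R_n = 372 × 113.1 × 4 × 1 / 1000 = 168.3 kN → 0.75 × 168.3 = 126 kN.
Bearing: edge l_c = 23, r_n = 129.7 kN; interior l_c = 21, r_n = 118.4 kN; R_n = 129.7 + 3·118.4 = 485 kN → 364 kN.
Block shear: A_gv = 1350, A_nv = 790, A_nt = 170 mm²; R_n = min(0.6F_uA_nv, 0.6F_yA_gv) + U_bs·F_u·A_nt = 302.7 kN → 227 kN.
Bolt shear governs: 126 kN.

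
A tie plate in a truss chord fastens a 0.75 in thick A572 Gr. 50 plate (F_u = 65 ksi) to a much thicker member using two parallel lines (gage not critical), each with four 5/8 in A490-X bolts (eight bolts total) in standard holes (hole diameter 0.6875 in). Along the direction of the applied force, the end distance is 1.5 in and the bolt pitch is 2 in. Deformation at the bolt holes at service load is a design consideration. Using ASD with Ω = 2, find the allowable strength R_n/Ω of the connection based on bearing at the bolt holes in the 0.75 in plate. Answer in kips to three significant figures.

Per bolt r_n = 1.2 l_c t F_u ≤ 2.4 d t F_u; upper limit = 2.4 × 0.625 × 0.75 × 65 = 73.12 kips.
Edge bolt: l_c = 1.5 − 0.6875/2 = 1.156 in → 1.2 × 1.156 × 0.75 × 65 = 67.64 → r_n = 67.64 kips.
Interior bolts: l_c = 2 − 0.6875 = 1.312 in → 1.2 × 1.312 × 0.75 × 65 = 76.78 → r_n = 73.12 kips.
R_n = 2 × 67.64 + 6 × 73.12 = 574 kips.
Allowable strength R_n/Ω = 574 / 2 = 287 kips.

287 kips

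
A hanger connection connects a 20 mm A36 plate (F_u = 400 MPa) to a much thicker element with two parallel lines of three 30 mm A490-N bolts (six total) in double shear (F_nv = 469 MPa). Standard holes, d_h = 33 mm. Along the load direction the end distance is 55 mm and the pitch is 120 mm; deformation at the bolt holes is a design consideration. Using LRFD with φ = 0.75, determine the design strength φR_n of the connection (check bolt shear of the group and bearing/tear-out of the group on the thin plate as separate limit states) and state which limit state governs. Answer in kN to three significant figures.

Bolt shear: A_b = π·30²/4 = 706.9 mm²; R_n = 469 × 706.9 × 6 × 2 / 1000 = 3978 kN → 0.75 × 3978 = 2980 kN.
Bearing (1.2 l_c t F_u ≤ 2.4 d t F_u): upper limit = 2.4·30·20·400 / 1000 = 576 kN.
  Edge l_c = 55 − 33/2 = 38.5 → r_n = 369.6 kN; interior l_c = 120 − 33 = 87 → r_n = 576 kN.
  R_n,bearing = 2·369.6 + 4·576 = 3043 kN → 0.75 × 3043 = 2280 kN.
Bearing governs: 2280 kN.

2280 kN (bearing governs)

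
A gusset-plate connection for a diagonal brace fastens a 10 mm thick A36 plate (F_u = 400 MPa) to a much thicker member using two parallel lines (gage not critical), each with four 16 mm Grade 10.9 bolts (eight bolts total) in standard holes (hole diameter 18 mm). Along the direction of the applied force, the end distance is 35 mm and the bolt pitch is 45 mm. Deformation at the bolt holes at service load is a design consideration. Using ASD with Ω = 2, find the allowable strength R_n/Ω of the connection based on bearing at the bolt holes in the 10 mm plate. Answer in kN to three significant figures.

Per bolt r_n = 1.2 l_c t F_u ≤ 2.4 d t F_u; upper limit = 2.4 × 16 × 10 × 400 / 1000 = 153.6 kN.
Edge bolt: l_c = 35 − 18/2 = 26 mm → 1.2 × 26 × 10 × 400 / 1000 = 124.8 → r_n = 124.8 kN.
Interior bolts: l_c = 45 − 18 = 27 mm → 1.2 × 27 × 10 × 400 / 1000 = 129.6 → r_n = 129.6 kN.
R_n = 2 × 124.8 + 6 × 129.6 = 1027 kN.
Allowable strength R_n/Ω = 1027 / 2 = 514 kN.

514 kN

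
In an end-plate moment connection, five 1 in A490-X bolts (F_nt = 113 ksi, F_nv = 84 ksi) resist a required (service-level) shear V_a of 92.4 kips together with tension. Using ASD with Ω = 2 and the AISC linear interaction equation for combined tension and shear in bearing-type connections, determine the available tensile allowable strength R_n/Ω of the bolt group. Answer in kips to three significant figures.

164 kips

A_b = π·1²/4 = 0.7854 in²; f_rv = 92.4 / (5 × 0.7854) = 23.53 ksi.
F'_nt = 1.3 F_nt − (Ω F_nt / F_nv) f_rv = 1.3·113 − (2·113/84)·23.53 = 83.59 ksi, capped at F_nt → F'_nt = 83.59 ksi.
R_n = F'_nt · A_b · n = 83.59 × 0.7854 × 5 = 328.3 kips.
Allowable strength R_n/Ω = 328.3 / 2 = 164 kips.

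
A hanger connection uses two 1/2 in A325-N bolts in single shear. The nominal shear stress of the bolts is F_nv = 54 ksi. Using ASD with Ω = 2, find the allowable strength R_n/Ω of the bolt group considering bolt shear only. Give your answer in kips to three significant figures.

10.6 kips

A_b = π × 0.5² / 4 = 0.1963 in².
R_n = F_nv · A_b · n · n_s = 54 × 0.1963 × 2 × 1 = 21.21 kips.
Allowable strength R_n/Ω = 21.21 / 2 = 10.6 kips.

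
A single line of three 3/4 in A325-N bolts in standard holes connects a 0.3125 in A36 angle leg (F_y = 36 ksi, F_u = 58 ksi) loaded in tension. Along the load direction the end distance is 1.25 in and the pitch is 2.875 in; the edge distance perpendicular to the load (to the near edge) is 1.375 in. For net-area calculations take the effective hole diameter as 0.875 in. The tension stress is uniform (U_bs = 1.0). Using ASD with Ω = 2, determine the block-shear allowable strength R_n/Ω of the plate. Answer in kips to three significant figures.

32.1 kips

Shear plane L_v = 1.25 + 2·2.875 = 7 in; A_gv = 7 × 0.3125 = 2.188 in².
A_nv = (7 − 2.5·0.875) × 0.3125 = 1.504 in².
A_nt = (1.375 − 0.5·0.875) × 0.3125 = 0.293 in².
0.6 F_u A_nv = 52.34 kips; 0.6 F_y A_gv = 47.25 kips → shear yielding governs the shear term.
R_n = 47.25 + 1.0 × 58 × 0.293 = 64.24 kips.
Allowable strength R_n/Ω = 64.24 / 2 = 32.1 kips.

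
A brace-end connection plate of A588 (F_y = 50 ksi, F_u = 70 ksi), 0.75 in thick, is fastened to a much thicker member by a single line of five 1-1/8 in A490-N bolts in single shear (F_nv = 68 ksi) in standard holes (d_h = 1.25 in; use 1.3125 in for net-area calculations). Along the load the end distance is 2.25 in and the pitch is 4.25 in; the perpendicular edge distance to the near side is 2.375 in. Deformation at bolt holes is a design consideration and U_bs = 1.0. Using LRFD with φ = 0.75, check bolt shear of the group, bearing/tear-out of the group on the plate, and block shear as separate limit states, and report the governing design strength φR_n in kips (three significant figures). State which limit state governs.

253 kips (bolt shear governs)

Bolt shear: A_b = π·1.125²/4 = 0.994 in²; R_n = 68 × 0.994 × 5 × 1 = 338 kips → 0.75 × 338 = 253 kips.
Bearing: edge l_c = 1.625, r_n = 102.4 kips; interior l_c = 3, r_n = 141.8 kips; R_n = 102.4 + 4·141.8 = 669.4 kips → 502 kips.
Block shear: A_gv = 14.44, A_nv = 10.01, A_nt = 1.289 in²; R_n = min(0.6F_uA_nv, 0.6F_yA_gv) + U_bs·F_u·A_nt = 510.6 kips → 383 kips.
Bolt shear governs: 253 kips.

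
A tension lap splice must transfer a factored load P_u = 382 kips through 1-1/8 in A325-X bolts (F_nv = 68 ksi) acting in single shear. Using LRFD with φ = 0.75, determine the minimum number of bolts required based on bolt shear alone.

A_b = π·1.125²/4 = 0.994 in².
Per-bolt design strength φR_n = 0.75 × 68 × 0.994 × 1 = 50.69 kips.
n ≥ 382 / 50.69 = 7.535 → use 8 bolts.

8 bolts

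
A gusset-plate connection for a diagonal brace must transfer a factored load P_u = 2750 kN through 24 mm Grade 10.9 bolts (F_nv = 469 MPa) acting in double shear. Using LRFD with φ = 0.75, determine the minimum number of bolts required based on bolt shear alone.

A_b = π·24²/4 = 452.4 mm².
Per-bolt design strength φR_n = 0.75 × 469 × 452.4 × 2 / 1000 = 318.3 kN.
n ≥ 2750 / 318.3 = 8.641 → use 9 bolts.

9 bolts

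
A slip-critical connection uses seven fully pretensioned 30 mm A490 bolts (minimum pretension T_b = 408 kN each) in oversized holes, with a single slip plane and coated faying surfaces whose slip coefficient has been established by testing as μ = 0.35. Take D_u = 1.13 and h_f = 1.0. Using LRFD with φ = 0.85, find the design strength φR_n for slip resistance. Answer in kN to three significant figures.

R_n = μ · D_u · h_f · T_b · n_s · n_b = 0.35 × 1.13 × 1.0 × 408 × 1 × 7 = 1130 kN.
Design strength φR_n = 0.85 × 1130 = 960 kN.

960 kN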